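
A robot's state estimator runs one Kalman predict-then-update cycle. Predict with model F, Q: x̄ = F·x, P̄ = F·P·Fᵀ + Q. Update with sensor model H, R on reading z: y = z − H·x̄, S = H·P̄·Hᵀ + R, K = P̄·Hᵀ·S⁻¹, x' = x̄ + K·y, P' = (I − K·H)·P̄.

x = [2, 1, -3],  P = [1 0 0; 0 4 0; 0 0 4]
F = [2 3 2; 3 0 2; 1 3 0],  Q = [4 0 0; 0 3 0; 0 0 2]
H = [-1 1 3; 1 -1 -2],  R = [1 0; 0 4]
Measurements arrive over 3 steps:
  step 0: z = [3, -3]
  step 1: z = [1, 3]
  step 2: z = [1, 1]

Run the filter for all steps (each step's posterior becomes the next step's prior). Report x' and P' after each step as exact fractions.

step 0: x̄ = F·x = [1, 0, 5]
step 0: P̄ = F·P·Fᵀ + Q = [60 22 38; 22 28 3; 38 3 39]
step 0: y = z − H·x̄ = [-11, 6]
step 0: S = H·P̄·Hᵀ + R = [186 -103; -103 64]
step 0: K = P̄·Hᵀ·S⁻¹ = [190/259 152/259; -276/1295 -687/1295; 117/185 64/185]
step 0: x' = x̄ + K·y = [-919/259, -1086/1295, 22/185]
step 0: P' = (I − K·H)·P̄ = [6876/259 4672/259 114/37; 4672/259 32156/1295 -432/185; 114/37 -432/185 373/185]
step 1: x̄ = F·x = [-2428/259, -13477/1295, -7853/1295]
step 1: P̄ = F·P·Fᵀ + Q = [143700/259 89744/259 111648/259; 89744/259 371629/1295 303216/1295; 111648/259 303216/1295 466534/1295]
step 1: y = z − H·x̄ = [26191/1295, -13158/1295]
step 1: S = H·P̄·Hᵀ + R = [2862646/1295 -1716773/1295; -1716773/1295 1043909/1295]
step 1: K = P̄·Hᵀ·S⁻¹ = [10067808/31685243 -9142324/31685243; -30613584/31685243 -66412755/31685243; 23774242/31685243 18517886/31685243]
step 1: x' = x̄ + K·y = [-523700/31685243, -274102987/31685243, 100531749/31685243]
step 1: P' = (I − K·H)·P̄ = [679826404/31685243 769398676/31685243 -26501488/31685243; 769398676/31685243 1627578904/31685243 -296264604/31685243; -26501488/31685243 -296264604/31685243 97845786/31685243]
step 2: x̄ = F·x = [-622292863/31685243, 199492398/31685243, -822832661/31685243]
step 2: P̄ = F·P·Fᵀ + Q = [23351236828/31685243 9352327148/31685243 21101860428/31685243; 9352327148/31685243 6286858653/31685243 7133476696/31685243; 21101860428/31685243 7133476696/31685243 20007799082/31685243]
step 2: y = z − H·x̄ = [1678397965/31685243, -792194818/31685243]
step 2: S = H·P̄·Hᵀ + R = [107225015774/31685243 -61138317017/31685243; -61138317017/31685243 35217843557/31685243]
step 2: K = P̄·Hᵀ·S⁻¹ = [127082921884/403342582901 -102407332764/403342582901; -1234711240436/1210027748703 -2528328421079/1210027748703; 930256637078/1210027748703 719989368590/1210027748703]
step 2: x' = x̄ + K·y = [1370513874043/403342582901, 1809287868444/403342582901, -49248505177/403342582901]
step 2: P' = (I − K·H)·P̄ = [8336145526196/403342582901 9310867675596/403342582901 -282546409172/403342582901; 9310867675596/403342582901 60741966560608/1210027748703 -11348024924752/1210027748703; -282546409172/403342582901 -11348024924752/1210027748703 3810214111438/1210027748703]

step 0: x' = [-919/259, -1086/1295, 22/185], P' = [6876/259 4672/259 114/37; 4672/259 32156/1295 -432/185; 114/37 -432/185 373/185]
step 1: x' = [-523700/31685243, -274102987/31685243, 100531749/31685243], P' = [679826404/31685243 769398676/31685243 -26501488/31685243; 769398676/31685243 1627578904/31685243 -296264604/31685243; -26501488/31685243 -296264604/31685243 97845786/31685243]
step 2: x' = [1370513874043/403342582901, 1809287868444/403342582901, -49248505177/403342582901], P' = [8336145526196/403342582901 9310867675596/403342582901 -282546409172/403342582901; 9310867675596/403342582901 60741966560608/1210027748703 -11348024924752/1210027748703; -282546409172/403342582901 -11348024924752/1210027748703 3810214111438/1210027748703]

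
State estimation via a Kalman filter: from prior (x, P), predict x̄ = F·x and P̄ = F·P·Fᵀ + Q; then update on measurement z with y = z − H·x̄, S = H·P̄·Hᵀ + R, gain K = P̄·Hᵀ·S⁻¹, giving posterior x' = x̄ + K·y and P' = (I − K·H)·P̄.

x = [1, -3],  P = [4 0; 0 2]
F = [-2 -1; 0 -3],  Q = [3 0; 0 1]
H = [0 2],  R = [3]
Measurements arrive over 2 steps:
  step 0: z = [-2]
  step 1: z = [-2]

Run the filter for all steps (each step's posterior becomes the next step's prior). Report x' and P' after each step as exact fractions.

step 0: x̄ = F·x = [1, 9]
step 0: P̄ = F·P·Fᵀ + Q = [21 6; 6 19]
step 0: y = z − H·x̄ = [-20]
step 0: S = H·P̄·Hᵀ + R = [79]
step 0: K = P̄·Hᵀ·S⁻¹ = [12/79; 38/79]
step 0: x' = x̄ + K·y = [-161/79, -49/79]
step 0: P' = (I − K·H)·P̄ = [1515/79 18/79; 18/79 57/79]
step 1: x̄ = F·x = [371/79, 147/79]
step 1: P̄ = F·P·Fᵀ + Q = [6426/79 279/79; 279/79 592/79]
step 1: y = z − H·x̄ = [-452/79]
step 1: S = H·P̄·Hᵀ + R = [2605/79]
step 1: K = P̄·Hᵀ·S⁻¹ = [558/2605; 1184/2605]
step 1: x' = x̄ + K·y = [9041/2605, -1927/2605]
step 1: P' = (I − K·H)·P̄ = [207954/2605 837/2605; 837/2605 1776/2605]

step 0: x' = [-161/79, -49/79], P' = [1515/79 18/79; 18/79 57/79]
step 1: x' = [9041/2605, -1927/2605], P' = [207954/2605 837/2605; 837/2605 1776/2605]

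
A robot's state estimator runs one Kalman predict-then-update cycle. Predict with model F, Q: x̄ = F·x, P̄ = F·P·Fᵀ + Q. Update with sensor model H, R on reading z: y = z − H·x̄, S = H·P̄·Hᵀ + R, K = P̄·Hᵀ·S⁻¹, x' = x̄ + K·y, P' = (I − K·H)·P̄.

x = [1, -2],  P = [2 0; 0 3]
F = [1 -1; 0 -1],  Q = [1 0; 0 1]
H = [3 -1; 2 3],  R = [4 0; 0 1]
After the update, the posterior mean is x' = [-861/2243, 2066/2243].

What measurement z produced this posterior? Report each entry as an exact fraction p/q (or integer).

z = [-3, 2]

x̄ = F·x = [3, 2]
P̄ = F·P·Fᵀ + Q = [6 3; 3 4]
S = H·P̄·Hᵀ + R = [44 45; 45 97]
K = P̄·Hᵀ·S⁻¹ = [510/2243 249/2243; -325/2243 567/2243]
x' − x̄ = [-7590/2243, -2420/2243] = K·y
y = (KᵀK)⁻¹·Kᵀ·(x' − x̄) = [-10, -10]
z = y + H·x̄ = [-10, -10] + [7, 12] = [-3, 2]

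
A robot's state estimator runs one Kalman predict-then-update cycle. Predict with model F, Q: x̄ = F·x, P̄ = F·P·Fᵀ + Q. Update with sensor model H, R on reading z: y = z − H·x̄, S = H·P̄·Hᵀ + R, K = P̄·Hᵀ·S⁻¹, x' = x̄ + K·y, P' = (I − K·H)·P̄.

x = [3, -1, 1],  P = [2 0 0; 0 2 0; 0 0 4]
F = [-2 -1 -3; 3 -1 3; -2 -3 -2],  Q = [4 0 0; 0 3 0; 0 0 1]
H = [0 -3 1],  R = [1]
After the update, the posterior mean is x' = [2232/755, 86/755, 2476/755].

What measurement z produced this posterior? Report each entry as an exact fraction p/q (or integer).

x̄ = F·x = [-8, 13, -5]
P̄ = F·P·Fᵀ + Q = [50 -46 38; -46 59 -30; 38 -30 43]
S = H·P̄·Hᵀ + R = [755]
K = P̄·Hᵀ·S⁻¹ = [176/755; -207/755; 133/755]
x' − x̄ = [8272/755, -9729/755, 6251/755] = K·y
y = (KᵀK)⁻¹·Kᵀ·(x' − x̄) = [47]
z = y + H·x̄ = [47] + [-44] = [3]

z = [3]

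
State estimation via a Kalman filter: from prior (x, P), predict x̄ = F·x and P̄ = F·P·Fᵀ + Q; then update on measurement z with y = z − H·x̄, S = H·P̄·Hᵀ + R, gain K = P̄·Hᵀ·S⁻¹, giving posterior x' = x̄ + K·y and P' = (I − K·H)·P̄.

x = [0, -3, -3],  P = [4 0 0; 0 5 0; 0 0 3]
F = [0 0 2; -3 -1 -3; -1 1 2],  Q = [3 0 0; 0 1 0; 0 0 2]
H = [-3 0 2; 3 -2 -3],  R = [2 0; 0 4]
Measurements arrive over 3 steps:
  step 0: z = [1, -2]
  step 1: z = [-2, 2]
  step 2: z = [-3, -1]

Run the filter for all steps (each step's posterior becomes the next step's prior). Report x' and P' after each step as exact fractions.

step 0: x̄ = F·x = [-6, 12, -9]
step 0: P̄ = F·P·Fᵀ + Q = [15 -18 12; -18 69 -11; 12 -11 23]
step 0: y = z − H·x̄ = [1, 13]
step 0: S = H·P̄·Hᵀ + R = [85 -157; -157 490]
step 0: K = P̄·Hᵀ·S⁻¹ = [-1075/5667 176/5667; -9283/17001 -8491/17001; 3173/17001 635/17001]
step 0: x' = x̄ + K·y = [-32789/5667, 84346/17001, -141581/17001]
step 0: P' = (I − K·H)·P̄ = [18170/1889 -39622/5667 80690/5667; -39622/5667 120056/17001 -187582/17001; 80690/5667 -187582/17001 366278/17001]
step 1: x̄ = F·x = [-283162/17001, 635498/17001, -11161/1889]
step 1: P̄ = F·P·Fᵀ + Q = [1516115/17001 -3274924/17001 67312/1889; -3274924/17001 7423901/17001 -153078/1889; 67312/1889 -153078/1889 33536/1889]
step 1: y = z − H·x̄ = [-227530/5667, 1853137/17001]
step 1: S = H·P̄·Hᵀ + R = [846293/1889 -6835865/5667; -6835865/5667 57987179/17001]
step 1: K = P̄·Hᵀ·S⁻¹ = [-92972468/620723499 22155183/206907833; -110605098/206907833 -112404526/206907833; 141909458/620723499 29814842/206907833]
step 1: x' = x̄ + K·y = [639170495/620723499, -77262408/206907833, 384443791/620723499]
step 1: P' = (I − K·H)·P̄ = [824238032/620723499 -203883640/206907833 1143384580/620723499; -203883640/206907833 543629429/206907833 -416430558/206907833; 1143384580/620723499 -416430558/206907833 1856986328/620723499]
step 2: x̄ = F·x = [768887582/620723499, -946351878/206907833, -34023379/206907833]
step 2: P̄ = F·P·Fᵀ + Q = [9290115809/620723499 -5167880700/206907833 880864268/206907833; -5167880700/206907833 11932632634/206907833 -2086828563/206907833; 880864268/206907833 -2086828563/206907833 925705151/206907833]
step 2: y = z − H·x̄ = [19655531/18809803, -2970569308/206907833]
step 2: S = H·P̄·Hᵀ + R = [1946964771/18809803 -3897416751/18809803; -3897416751/18809803 105876924474/206907833]
step 2: K = P̄·Hᵀ·S⁻¹ = [-111131900803/692018790627 66004479448/692018790627; -354145648957/692018790627 -119933073705/230672930209; 144019235951/692018790627 84716191085/692018790627]
step 2: x' = x̄ + K·y = [-68850705831/230672930209, 1630412477269/692018790627, -393188939978/230672930209]
step 2: P' = (I − K·H)·P̄ = [895864592734/692018790627 -637209552242/692018790627 1232664988298/692018790627; -637209552242/692018790627 576241359949/230672930209 -1309959977320/692018790627; 1232664988298/692018790627 -1309959977320/692018790627 1993016718398/692018790627]

step 0: x' = [-32789/5667, 84346/17001, -141581/17001], P' = [18170/1889 -39622/5667 80690/5667; -39622/5667 120056/17001 -187582/17001; 80690/5667 -187582/17001 366278/17001]
step 1: x' = [639170495/620723499, -77262408/206907833, 384443791/620723499], P' = [824238032/620723499 -203883640/206907833 1143384580/620723499; -203883640/206907833 543629429/206907833 -416430558/206907833; 1143384580/620723499 -416430558/206907833 1856986328/620723499]
step 2: x' = [-68850705831/230672930209, 1630412477269/692018790627, -393188939978/230672930209], P' = [895864592734/692018790627 -637209552242/692018790627 1232664988298/692018790627; -637209552242/692018790627 576241359949/230672930209 -1309959977320/692018790627; 1232664988298/692018790627 -1309959977320/692018790627 1993016718398/692018790627]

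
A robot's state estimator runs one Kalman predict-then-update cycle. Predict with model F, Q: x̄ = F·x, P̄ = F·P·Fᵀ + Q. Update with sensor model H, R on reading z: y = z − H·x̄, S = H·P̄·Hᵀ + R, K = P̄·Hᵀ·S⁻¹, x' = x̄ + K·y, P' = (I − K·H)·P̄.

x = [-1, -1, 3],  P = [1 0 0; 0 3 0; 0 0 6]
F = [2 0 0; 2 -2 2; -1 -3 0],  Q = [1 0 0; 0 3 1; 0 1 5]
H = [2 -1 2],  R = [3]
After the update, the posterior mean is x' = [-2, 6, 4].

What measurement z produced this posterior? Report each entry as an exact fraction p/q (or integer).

x̄ = F·x = [-2, 6, 4]
P̄ = F·P·Fᵀ + Q = [5 4 -2; 4 43 17; -2 17 33]
S = H·P̄·Hᵀ + R = [98]
K = P̄·Hᵀ·S⁻¹ = [1/49; -1/98; 45/98]
x' − x̄ = [0, 0, 0] = K·y
y = (KᵀK)⁻¹·Kᵀ·(x' − x̄) = [0]
z = y + H·x̄ = [0] + [-2] = [-2]

z = [-2]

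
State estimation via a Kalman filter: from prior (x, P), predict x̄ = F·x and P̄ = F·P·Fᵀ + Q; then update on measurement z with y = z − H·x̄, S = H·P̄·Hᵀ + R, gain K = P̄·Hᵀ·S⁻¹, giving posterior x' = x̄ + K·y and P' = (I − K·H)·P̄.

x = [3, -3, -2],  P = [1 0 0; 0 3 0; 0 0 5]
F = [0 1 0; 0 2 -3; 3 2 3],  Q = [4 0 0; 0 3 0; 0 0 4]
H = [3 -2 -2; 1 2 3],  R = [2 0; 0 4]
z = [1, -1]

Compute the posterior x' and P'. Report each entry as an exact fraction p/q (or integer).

x' = [-1567/3118, -31965/12472, 26917/18708]
P' = [2860/1559 27681/3118 -9857/1559; 27681/3118 627333/12472 -228447/6236; -9857/1559 -228447/6236 252475/9354]

x̄ = F·x = [-3, 0, -3]
P̄ = F·P·Fᵀ + Q = [7 6 6; 6 60 -33; 6 -33 70]
y = z − H·x̄ = [4, 11]
S = H·P̄·Hᵀ + R = [177 -243; -243 545]
K = P̄·Hᵀ·S⁻¹ = [613/3118 485/3118; -4353/12472 -1323/12472; 2965/18708 2157/6236]
x' = x̄ + K·y = [-1567/3118, -31965/12472, 26917/18708]
P' = (I − K·H)·P̄ = [2860/1559 27681/3118 -9857/1559; 27681/3118 627333/12472 -228447/6236; -9857/1559 -228447/6236 252475/9354]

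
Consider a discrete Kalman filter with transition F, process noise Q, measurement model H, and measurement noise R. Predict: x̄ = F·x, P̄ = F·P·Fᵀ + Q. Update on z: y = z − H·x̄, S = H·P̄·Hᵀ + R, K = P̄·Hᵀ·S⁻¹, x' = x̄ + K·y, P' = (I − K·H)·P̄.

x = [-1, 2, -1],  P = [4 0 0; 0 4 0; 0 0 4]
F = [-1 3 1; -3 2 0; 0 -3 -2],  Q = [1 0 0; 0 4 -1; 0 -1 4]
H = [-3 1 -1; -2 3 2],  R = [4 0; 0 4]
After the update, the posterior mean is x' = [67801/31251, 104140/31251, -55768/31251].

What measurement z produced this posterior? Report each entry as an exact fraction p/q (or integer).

x̄ = F·x = [6, 7, -4]
P̄ = F·P·Fᵀ + Q = [45 36 -44; 36 56 -25; -44 -25 56]
S = H·P̄·Hᵀ + R = [91 131; 131 532]
K = P̄·Hᵀ·S⁻¹ = [-20090/31251 835/31251; -20390/31251 7723/31251; 10757/31251 4694/31251]
x' − x̄ = [-119705/31251, -114617/31251, 69236/31251] = K·y
y = (KᵀK)⁻¹·Kᵀ·(x' − x̄) = [6, 1]
z = y + H·x̄ = [6, 1] + [-7, 1] = [-1, 2]

z = [-1, 2]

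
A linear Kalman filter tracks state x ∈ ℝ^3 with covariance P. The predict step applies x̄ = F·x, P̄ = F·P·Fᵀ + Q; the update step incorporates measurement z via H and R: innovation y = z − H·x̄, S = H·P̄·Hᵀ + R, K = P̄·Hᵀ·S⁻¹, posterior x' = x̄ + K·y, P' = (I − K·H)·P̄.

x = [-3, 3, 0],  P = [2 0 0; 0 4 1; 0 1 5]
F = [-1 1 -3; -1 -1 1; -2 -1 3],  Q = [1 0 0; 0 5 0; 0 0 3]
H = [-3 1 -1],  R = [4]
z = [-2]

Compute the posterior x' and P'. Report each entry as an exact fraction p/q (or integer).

x' = [-94/73, 323/146, 1217/146]
P' = [222/73 3/73 -551/73; 3/73 733/73 690/73; -551/73 690/73 2261/73]

x̄ = F·x = [6, 0, 3]
P̄ = F·P·Fᵀ + Q = [46 -13 -39; -13 14 19; -39 19 54]
y = z − H·x̄ = [19]
S = H·P̄·Hᵀ + R = [292]
K = P̄·Hᵀ·S⁻¹ = [-28/73; 17/146; 41/146]
x' = x̄ + K·y = [-94/73, 323/146, 1217/146]
P' = (I − K·H)·P̄ = [222/73 3/73 -551/73; 3/73 733/73 690/73; -551/73 690/73 2261/73]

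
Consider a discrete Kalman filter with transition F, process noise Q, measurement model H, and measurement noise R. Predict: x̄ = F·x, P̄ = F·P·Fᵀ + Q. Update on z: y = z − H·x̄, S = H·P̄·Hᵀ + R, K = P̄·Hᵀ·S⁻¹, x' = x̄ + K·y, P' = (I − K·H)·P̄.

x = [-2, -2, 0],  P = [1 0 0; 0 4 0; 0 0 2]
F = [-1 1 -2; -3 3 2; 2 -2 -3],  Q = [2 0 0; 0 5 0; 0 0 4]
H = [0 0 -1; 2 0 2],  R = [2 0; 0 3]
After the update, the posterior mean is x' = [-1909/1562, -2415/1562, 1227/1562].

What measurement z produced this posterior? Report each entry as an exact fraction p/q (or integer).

x̄ = F·x = [0, 0, 0]
P̄ = F·P·Fᵀ + Q = [15 7 2; 7 58 -42; 2 -42 42]
S = H·P̄·Hᵀ + R = [44 -88; -88 247]
K = P̄·Hᵀ·S⁻¹ = [1249/1562 30/71; 2107/1562 14/71; -1315/1562 4/71]
x' − x̄ = [-1909/1562, -2415/1562, 1227/1562] = K·y
y = (KᵀK)⁻¹·Kᵀ·(x' − x̄) = [-1, -1]
z = y + H·x̄ = [-1, -1] + [0, 0] = [-1, -1]

z = [-1, -1]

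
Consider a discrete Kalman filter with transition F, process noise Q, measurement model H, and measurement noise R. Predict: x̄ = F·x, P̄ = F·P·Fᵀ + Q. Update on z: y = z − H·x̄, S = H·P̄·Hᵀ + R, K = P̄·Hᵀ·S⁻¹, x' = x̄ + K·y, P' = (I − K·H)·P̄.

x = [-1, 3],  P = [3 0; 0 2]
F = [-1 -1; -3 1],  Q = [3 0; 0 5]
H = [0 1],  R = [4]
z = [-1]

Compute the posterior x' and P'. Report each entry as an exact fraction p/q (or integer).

x̄ = F·x = [-2, 6]
P̄ = F·P·Fᵀ + Q = [8 7; 7 34]
y = z − H·x̄ = [-7]
S = H·P̄·Hᵀ + R = [38]
K = P̄·Hᵀ·S⁻¹ = [7/38; 17/19]
x' = x̄ + K·y = [-125/38, -5/19]
P' = (I − K·H)·P̄ = [255/38 14/19; 14/19 68/19]

x' = [-125/38, -5/19]
P' = [255/38 14/19; 14/19 68/19]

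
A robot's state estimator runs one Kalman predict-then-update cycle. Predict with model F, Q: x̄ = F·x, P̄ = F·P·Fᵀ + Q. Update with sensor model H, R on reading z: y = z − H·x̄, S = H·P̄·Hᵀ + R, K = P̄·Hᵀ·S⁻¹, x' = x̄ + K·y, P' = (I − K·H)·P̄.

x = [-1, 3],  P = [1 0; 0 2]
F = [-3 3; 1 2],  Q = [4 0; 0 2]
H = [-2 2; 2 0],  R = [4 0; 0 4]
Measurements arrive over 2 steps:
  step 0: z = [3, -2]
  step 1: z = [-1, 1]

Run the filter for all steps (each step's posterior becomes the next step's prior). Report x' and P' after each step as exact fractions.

step 0: x' = [-89/158, 155/158], P' = [291/316 269/316; 269/316 531/316]
step 1: x' = [41224/51731, 27227/103462], P' = [46484/51731 44170/51731; 44170/51731 89451/51731]

step 0: x̄ = F·x = [12, 5]
step 0: P̄ = F·P·Fᵀ + Q = [31 9; 9 11]
step 0: y = z − H·x̄ = [17, -26]
step 0: S = H·P̄·Hᵀ + R = [100 -88; -88 128]
step 0: K = P̄·Hᵀ·S⁻¹ = [-11/316 291/632; 131/316 269/632]
step 0: x' = x̄ + K·y = [-89/158, 155/158]
step 0: P' = (I − K·H)·P̄ = [291/316 269/316; 269/316 531/316]
step 1: x̄ = F·x = [366/79, 221/158]
step 1: P̄ = F·P·Fᵀ + Q = [955/79 753/158; 753/158 4123/316]
step 1: y = z − H·x̄ = [432/79, -653/79]
step 1: S = H·P̄·Hᵀ + R = [5247/79 -2314/79; -2314/79 4136/79]
step 1: K = P̄·Hᵀ·S⁻¹ = [-1157/51731 23242/51731; 45281/103462 22085/51731]
step 1: x' = x̄ + K·y = [41224/51731, 27227/103462]
step 1: P' = (I − K·H)·P̄ = [46484/51731 44170/51731; 44170/51731 89451/51731]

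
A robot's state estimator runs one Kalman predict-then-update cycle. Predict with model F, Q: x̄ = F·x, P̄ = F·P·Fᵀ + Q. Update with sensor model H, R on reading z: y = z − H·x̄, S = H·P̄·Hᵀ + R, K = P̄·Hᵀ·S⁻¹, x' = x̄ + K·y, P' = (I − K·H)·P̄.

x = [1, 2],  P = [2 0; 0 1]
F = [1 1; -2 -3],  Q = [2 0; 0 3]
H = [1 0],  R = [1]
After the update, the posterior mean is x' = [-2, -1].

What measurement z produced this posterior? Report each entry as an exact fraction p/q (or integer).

x̄ = F·x = [3, -8]
P̄ = F·P·Fᵀ + Q = [5 -7; -7 20]
S = H·P̄·Hᵀ + R = [6]
K = P̄·Hᵀ·S⁻¹ = [5/6; -7/6]
x' − x̄ = [-5, 7] = K·y
y = (KᵀK)⁻¹·Kᵀ·(x' − x̄) = [-6]
z = y + H·x̄ = [-6] + [3] = [-3]

z = [-3]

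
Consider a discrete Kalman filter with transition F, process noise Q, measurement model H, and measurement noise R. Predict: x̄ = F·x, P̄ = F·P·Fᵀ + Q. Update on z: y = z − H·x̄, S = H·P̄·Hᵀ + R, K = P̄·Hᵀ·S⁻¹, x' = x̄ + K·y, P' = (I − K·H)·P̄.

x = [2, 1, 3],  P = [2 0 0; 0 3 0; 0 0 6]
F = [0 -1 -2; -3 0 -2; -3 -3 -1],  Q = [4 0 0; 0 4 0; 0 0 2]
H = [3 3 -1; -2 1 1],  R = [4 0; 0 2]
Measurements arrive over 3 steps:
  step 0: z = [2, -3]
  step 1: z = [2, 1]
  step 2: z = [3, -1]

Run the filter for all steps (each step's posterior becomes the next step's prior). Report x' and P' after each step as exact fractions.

step 0: x̄ = F·x = [-7, -12, -12]
step 0: P̄ = F·P·Fᵀ + Q = [31 24 21; 24 46 30; 21 30 53]
step 0: y = z − H·x̄ = [47, 7]
step 0: S = H·P̄·Hᵀ + R = [876 -8; -8 105]
step 0: K = P̄·Hᵀ·S⁻¹ = [3746/22979 -3435/22979; 4781/22979 6492/22979; 2707/22979 9179/22979]
step 0: x' = x̄ + K·y = [-8836/22979, -5597/22979, -84266/22979]
step 0: P' = (I − K·H)·P̄ = [114530/22979 -26604/22979 248794/22979; -26604/22979 14678/22979 -54902/22979; 248794/22979 -54902/22979 570848/22979]
step 1: x̄ = F·x = [174129/22979, 195040/22979, 127565/22979]
step 1: P̄ = F·P·Fᵀ + Q = [2170378/22979 3586540/22979 2214368/22979; 3586540/22979 6391606/22979 3842764/22979; 2214368/22979 3842764/22979 2464158/22979]
step 1: y = z − H·x̄ = [-933984/22979, 48632/22979]
step 1: S = H·P̄·Hᵀ + R = [107828858/22979 11686140/22979; 11686140/22979 2065130/22979]
step 1: K = P̄·Hᵀ·S⁻¹ = [30527555/187377043 -11842342/55110895; 39401269/187377043 3223461/11022179; 22822455/187377043 12137469/55110895]
step 1: x' = x̄ + K·y = [469431253/936885215, 104914952/187377043, 999578009/936885215]
step 1: P' = (I − K·H)·P̄ = [1269825912/936885215 -53095722/187377043 2402490806/936885215; -53095722/187377043 80074618/187377043 -76668388/187377043; 2402490806/936885215 -76668388/187377043 5600997498/936885215]
step 2: x̄ = F·x = [-2523730778/936885215, -3407449777/936885215, -3981596048/936885215]
step 2: P̄ = F·P·Fᵀ + Q = [25018536182/936885215 35255815118/936885215 23338229692/936885215; 35255815118/936885215 66409853732/936885215 39563486328/936885215; 23338229692/936885215 39563486328/936885215 29842837162/936885215]
step 2: y = z − H·x̄ = [16622601262/936885215, 1404699054/936885215]
step 2: S = H·P̄·Hᵀ + R = [1113640263252/936885215 109326182704/936885215; 109326182704/936885215 42951399468/936885215]
step 2: K = P̄·Hᵀ·S⁻¹ = [20464972826/125978028787 -1025716050107/4787165093906; 52833578585/251956057574 698641771194/2393582546953; 30464815123/251956057574 1060039385491/4787165093906]
step 2: x' = x̄ + K·y = [-317785510893/2393582546953, 1247290965984/2393582546953, -4242694920276/2393582546953]
step 2: P' = (I − K·H)·P̄ = [3241499796837/2393582546953 -677969478042/2393582546953 6135253021609/2393582546953; -677969478042/2393582546953 1020732251665/2393582546953 -979387665361/2393582546953; 6135253021609/2393582546953 -979387665361/2393582546953 14309933094070/2393582546953]

step 0: x' = [-8836/22979, -5597/22979, -84266/22979], P' = [114530/22979 -26604/22979 248794/22979; -26604/22979 14678/22979 -54902/22979; 248794/22979 -54902/22979 570848/22979]
step 1: x' = [469431253/936885215, 104914952/187377043, 999578009/936885215], P' = [1269825912/936885215 -53095722/187377043 2402490806/936885215; -53095722/187377043 80074618/187377043 -76668388/187377043; 2402490806/936885215 -76668388/187377043 5600997498/936885215]
step 2: x' = [-317785510893/2393582546953, 1247290965984/2393582546953, -4242694920276/2393582546953], P' = [3241499796837/2393582546953 -677969478042/2393582546953 6135253021609/2393582546953; -677969478042/2393582546953 1020732251665/2393582546953 -979387665361/2393582546953; 6135253021609/2393582546953 -979387665361/2393582546953 14309933094070/2393582546953]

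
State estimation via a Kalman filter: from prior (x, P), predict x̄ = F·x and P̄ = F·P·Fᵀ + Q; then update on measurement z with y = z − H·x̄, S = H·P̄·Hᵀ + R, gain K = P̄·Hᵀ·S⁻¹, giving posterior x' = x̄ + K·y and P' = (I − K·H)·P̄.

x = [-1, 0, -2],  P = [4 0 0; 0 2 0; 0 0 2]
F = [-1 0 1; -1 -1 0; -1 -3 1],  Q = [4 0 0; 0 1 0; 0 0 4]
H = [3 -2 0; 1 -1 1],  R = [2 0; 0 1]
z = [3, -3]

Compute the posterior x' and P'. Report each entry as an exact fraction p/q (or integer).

x' = [373/419, -9/419, -1595/419]
P' = [872/419 1209/419 432/419; 1209/419 1867/419 795/419; 432/419 795/419 806/419]

x̄ = F·x = [-1, 1, -1]
P̄ = F·P·Fᵀ + Q = [10 4 6; 4 7 10; 6 10 28]
y = z − H·x̄ = [8, 0]
S = H·P̄·Hᵀ + R = [72 22; 22 30]
K = P̄·Hᵀ·S⁻¹ = [99/419 95/419; -107/838 137/419; -147/419 443/419]
x' = x̄ + K·y = [373/419, -9/419, -1595/419]
P' = (I − K·H)·P̄ = [872/419 1209/419 432/419; 1209/419 1867/419 795/419; 432/419 795/419 806/419]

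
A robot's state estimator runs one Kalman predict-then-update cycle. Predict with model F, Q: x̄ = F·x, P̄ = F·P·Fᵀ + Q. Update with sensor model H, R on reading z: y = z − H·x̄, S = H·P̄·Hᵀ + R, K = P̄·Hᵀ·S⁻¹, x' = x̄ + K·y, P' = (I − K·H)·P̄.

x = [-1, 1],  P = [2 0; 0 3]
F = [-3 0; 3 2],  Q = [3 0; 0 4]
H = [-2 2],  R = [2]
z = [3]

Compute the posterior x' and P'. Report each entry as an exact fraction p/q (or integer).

x̄ = F·x = [3, -1]
P̄ = F·P·Fᵀ + Q = [21 -18; -18 34]
y = z − H·x̄ = [11]
S = H·P̄·Hᵀ + R = [366]
K = P̄·Hᵀ·S⁻¹ = [-13/61; 52/183]
x' = x̄ + K·y = [40/61, 389/183]
P' = (I − K·H)·P̄ = [267/61 254/61; 254/61 814/183]

x' = [40/61, 389/183]
P' = [267/61 254/61; 254/61 814/183]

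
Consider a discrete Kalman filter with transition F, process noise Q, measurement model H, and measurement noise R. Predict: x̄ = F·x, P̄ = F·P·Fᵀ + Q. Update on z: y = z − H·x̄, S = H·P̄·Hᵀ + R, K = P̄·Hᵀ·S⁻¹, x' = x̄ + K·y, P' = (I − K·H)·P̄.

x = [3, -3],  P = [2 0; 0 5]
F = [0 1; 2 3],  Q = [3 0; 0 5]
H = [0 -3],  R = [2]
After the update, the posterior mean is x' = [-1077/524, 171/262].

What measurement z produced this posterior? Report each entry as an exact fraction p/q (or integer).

x̄ = F·x = [-3, -3]
P̄ = F·P·Fᵀ + Q = [8 15; 15 58]
S = H·P̄·Hᵀ + R = [524]
K = P̄·Hᵀ·S⁻¹ = [-45/524; -87/262]
x' − x̄ = [495/524, 957/262] = K·y
y = (KᵀK)⁻¹·Kᵀ·(x' − x̄) = [-11]
z = y + H·x̄ = [-11] + [9] = [-2]

z = [-2]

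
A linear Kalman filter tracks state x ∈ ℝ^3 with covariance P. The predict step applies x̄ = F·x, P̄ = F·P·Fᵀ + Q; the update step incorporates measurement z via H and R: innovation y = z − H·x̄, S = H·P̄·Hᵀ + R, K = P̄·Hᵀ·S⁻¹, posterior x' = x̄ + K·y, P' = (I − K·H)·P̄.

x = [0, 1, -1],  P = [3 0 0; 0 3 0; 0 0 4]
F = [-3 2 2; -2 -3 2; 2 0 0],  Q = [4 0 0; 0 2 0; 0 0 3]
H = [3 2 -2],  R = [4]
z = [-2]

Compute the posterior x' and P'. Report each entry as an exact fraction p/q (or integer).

x' = [1960/1327, -5147/1327, -864/1327]
P' = [18268/1327 -24338/1327 2574/1327; -24338/1327 41043/1327 4164/1327; 2574/1327 4164/1327 8241/1327]

x̄ = F·x = [0, -5, 0]
P̄ = F·P·Fᵀ + Q = [59 16 -18; 16 57 -12; -18 -12 15]
y = z − H·x̄ = [8]
S = H·P̄·Hᵀ + R = [1327]
K = P̄·Hᵀ·S⁻¹ = [245/1327; 186/1327; -108/1327]
x' = x̄ + K·y = [1960/1327, -5147/1327, -864/1327]
P' = (I − K·H)·P̄ = [18268/1327 -24338/1327 2574/1327; -24338/1327 41043/1327 4164/1327; 2574/1327 4164/1327 8241/1327]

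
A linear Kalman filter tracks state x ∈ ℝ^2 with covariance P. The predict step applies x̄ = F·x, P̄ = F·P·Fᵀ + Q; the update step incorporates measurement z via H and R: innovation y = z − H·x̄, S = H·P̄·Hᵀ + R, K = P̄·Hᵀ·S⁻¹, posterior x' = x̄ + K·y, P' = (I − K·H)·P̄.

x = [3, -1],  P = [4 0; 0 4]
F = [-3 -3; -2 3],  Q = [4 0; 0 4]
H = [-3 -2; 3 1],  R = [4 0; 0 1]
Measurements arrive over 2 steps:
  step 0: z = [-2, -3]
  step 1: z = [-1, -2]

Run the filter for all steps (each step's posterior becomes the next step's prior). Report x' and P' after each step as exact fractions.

step 0: x' = [-11355/5056, 19861/5056], P' = [2075/2528 -4629/2528; -4629/2528 11579/2528]
step 1: x' = [-5423406/2696899, 21280251/5393798], P' = [2254156/2696899 -5037954/2696899; -5037954/2696899 12578371/2696899]

step 0: x̄ = F·x = [-6, -9]
step 0: P̄ = F·P·Fᵀ + Q = [76 -12; -12 56]
step 0: y = z − H·x̄ = [-38, 24]
step 0: S = H·P̄·Hᵀ + R = [768 -688; -688 669]
step 0: K = P̄·Hᵀ·S⁻¹ = [3033/10112 399/632; -9271/10112 -577/632]
step 0: x' = x̄ + K·y = [-11355/5056, 19861/5056]
step 0: P' = (I − K·H)·P̄ = [2075/2528 -4629/2528; -4629/2528 11579/2528]
step 1: x̄ = F·x = [-12759/2528, 82293/5056]
step 1: P̄ = F·P·Fᵀ + Q = [12419/632 -38937/1264; -38937/1264 178171/2528]
step 1: y = z − H·x̄ = [2593/158, -15851/5056]
step 1: S = H·P̄·Hᵀ + R = [7356/79 -3205/79; -3205/79 160539/2528]
step 1: K = P̄·Hᵀ·S⁻¹ = [828360/2696899 1724514/2696899; -2510720/2696899 -2535491/2696899]
step 1: x' = x̄ + K·y = [-5423406/2696899, 21280251/5393798]
step 1: P' = (I − K·H)·P̄ = [2254156/2696899 -5037954/2696899; -5037954/2696899 12578371/2696899]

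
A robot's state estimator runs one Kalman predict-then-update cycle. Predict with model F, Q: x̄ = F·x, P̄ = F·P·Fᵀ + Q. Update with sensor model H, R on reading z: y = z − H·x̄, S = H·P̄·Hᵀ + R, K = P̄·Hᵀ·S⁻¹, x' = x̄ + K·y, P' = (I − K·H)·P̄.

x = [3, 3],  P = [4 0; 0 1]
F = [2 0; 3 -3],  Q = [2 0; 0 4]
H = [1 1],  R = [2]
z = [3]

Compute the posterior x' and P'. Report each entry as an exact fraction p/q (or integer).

x̄ = F·x = [6, 0]
P̄ = F·P·Fᵀ + Q = [18 24; 24 49]
y = z − H·x̄ = [-3]
S = H·P̄·Hᵀ + R = [117]
K = P̄·Hᵀ·S⁻¹ = [14/39; 73/117]
x' = x̄ + K·y = [64/13, -73/39]
P' = (I − K·H)·P̄ = [38/13 -86/39; -86/39 404/117]

x' = [64/13, -73/39]
P' = [38/13 -86/39; -86/39 404/117]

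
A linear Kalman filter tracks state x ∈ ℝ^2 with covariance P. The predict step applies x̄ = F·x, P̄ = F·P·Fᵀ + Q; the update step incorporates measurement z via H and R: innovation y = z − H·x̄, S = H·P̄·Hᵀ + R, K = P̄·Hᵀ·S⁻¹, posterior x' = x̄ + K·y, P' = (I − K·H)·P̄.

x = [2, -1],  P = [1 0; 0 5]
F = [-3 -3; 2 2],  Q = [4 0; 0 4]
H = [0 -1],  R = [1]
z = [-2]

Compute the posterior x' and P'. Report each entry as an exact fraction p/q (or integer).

x' = [-3, 2]
P' = [386/29 -36/29; -36/29 28/29]

x̄ = F·x = [-3, 2]
P̄ = F·P·Fᵀ + Q = [58 -36; -36 28]
y = z − H·x̄ = [0]
S = H·P̄·Hᵀ + R = [29]
K = P̄·Hᵀ·S⁻¹ = [36/29; -28/29]
x' = x̄ + K·y = [-3, 2]
P' = (I − K·H)·P̄ = [386/29 -36/29; -36/29 28/29]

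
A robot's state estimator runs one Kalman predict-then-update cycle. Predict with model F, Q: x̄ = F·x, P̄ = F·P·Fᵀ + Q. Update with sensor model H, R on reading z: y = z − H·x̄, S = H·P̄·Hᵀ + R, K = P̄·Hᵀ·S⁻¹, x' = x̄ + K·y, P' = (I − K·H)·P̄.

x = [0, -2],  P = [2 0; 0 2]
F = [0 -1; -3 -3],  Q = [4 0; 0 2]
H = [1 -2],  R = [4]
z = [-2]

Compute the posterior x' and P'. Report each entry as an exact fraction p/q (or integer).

x̄ = F·x = [2, 6]
P̄ = F·P·Fᵀ + Q = [6 6; 6 38]
y = z − H·x̄ = [8]
S = H·P̄·Hᵀ + R = [138]
K = P̄·Hᵀ·S⁻¹ = [-1/23; -35/69]
x' = x̄ + K·y = [38/23, 134/69]
P' = (I − K·H)·P̄ = [132/23 68/23; 68/23 172/69]

x' = [38/23, 134/69]
P' = [132/23 68/23; 68/23 172/69]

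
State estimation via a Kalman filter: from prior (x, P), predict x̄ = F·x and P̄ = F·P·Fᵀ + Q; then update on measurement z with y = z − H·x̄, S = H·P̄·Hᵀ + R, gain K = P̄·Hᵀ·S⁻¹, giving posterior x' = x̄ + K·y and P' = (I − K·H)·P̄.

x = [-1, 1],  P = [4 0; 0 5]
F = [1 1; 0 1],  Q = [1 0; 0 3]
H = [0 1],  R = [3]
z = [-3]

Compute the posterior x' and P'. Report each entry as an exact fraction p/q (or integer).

x' = [-20/11, -21/11]
P' = [85/11 15/11; 15/11 24/11]

x̄ = F·x = [0, 1]
P̄ = F·P·Fᵀ + Q = [10 5; 5 8]
y = z − H·x̄ = [-4]
S = H·P̄·Hᵀ + R = [11]
K = P̄·Hᵀ·S⁻¹ = [5/11; 8/11]
x' = x̄ + K·y = [-20/11, -21/11]
P' = (I − K·H)·P̄ = [85/11 15/11; 15/11 24/11]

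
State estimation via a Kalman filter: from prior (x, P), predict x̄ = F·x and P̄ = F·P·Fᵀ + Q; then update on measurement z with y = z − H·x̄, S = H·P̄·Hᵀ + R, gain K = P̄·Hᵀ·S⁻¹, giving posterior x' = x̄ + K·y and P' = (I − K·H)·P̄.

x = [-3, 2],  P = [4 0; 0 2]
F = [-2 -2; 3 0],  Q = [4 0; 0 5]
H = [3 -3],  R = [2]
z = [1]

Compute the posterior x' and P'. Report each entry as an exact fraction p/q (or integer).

x̄ = F·x = [2, -9]
P̄ = F·P·Fᵀ + Q = [28 -24; -24 41]
y = z − H·x̄ = [-32]
S = H·P̄·Hᵀ + R = [1055]
K = P̄·Hᵀ·S⁻¹ = [156/1055; -39/211]
x' = x̄ + K·y = [-2882/1055, -651/211]
P' = (I − K·H)·P̄ = [5204/1055 1020/211; 1020/211 1046/211]

x' = [-2882/1055, -651/211]
P' = [5204/1055 1020/211; 1020/211 1046/211]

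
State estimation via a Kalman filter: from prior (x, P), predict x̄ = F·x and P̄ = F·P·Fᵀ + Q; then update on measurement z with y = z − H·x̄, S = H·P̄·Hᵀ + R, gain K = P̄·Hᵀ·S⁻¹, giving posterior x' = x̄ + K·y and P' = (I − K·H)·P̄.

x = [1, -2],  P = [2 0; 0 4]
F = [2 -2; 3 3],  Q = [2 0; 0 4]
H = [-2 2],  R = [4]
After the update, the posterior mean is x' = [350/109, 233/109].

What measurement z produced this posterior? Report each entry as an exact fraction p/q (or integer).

z = [-2]

x̄ = F·x = [6, -3]
P̄ = F·P·Fᵀ + Q = [26 -12; -12 58]
S = H·P̄·Hᵀ + R = [436]
K = P̄·Hᵀ·S⁻¹ = [-19/109; 35/109]
x' − x̄ = [-304/109, 560/109] = K·y
y = (KᵀK)⁻¹·Kᵀ·(x' − x̄) = [16]
z = y + H·x̄ = [16] + [-18] = [-2]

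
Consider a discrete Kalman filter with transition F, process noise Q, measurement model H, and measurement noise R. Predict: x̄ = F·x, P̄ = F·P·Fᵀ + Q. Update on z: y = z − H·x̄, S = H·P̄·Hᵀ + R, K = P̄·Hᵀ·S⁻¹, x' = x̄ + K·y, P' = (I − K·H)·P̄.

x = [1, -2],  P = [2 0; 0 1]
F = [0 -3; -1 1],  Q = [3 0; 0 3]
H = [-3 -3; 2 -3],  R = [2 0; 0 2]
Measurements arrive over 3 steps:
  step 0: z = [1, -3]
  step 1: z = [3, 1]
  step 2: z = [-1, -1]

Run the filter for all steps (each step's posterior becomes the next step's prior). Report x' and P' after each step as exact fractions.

step 0: x̄ = F·x = [6, -3]
step 0: P̄ = F·P·Fᵀ + Q = [12 -3; -3 6]
step 0: y = z − H·x̄ = [10, -24]
step 0: S = H·P̄·Hᵀ + R = [110 -27; -27 140]
step 0: K = P̄·Hᵀ·S⁻¹ = [-2889/14671 2901/14671; -1908/14671 -2883/14671]
step 0: x' = x̄ + K·y = [-10488/14671, 6099/14671]
step 0: P' = (I − K·H)·P̄ = [2316/14671 -390/14671; -390/14671 1662/14671]
step 1: x̄ = F·x = [-18297/14671, 16587/14671]
step 1: P̄ = F·P·Fᵀ + Q = [58971/14671 -6156/14671; -6156/14671 48771/14671]
step 1: y = z − H·x̄ = [38883/14671, 101026/14671]
step 1: S = H·P̄·Hᵀ + R = [888212/14671 66645/14671; 66645/14671 778037/14671]
step 1: K = P̄·Hᵀ·S⁻¹ = [-9022365/46801189 8978295/46801189; -6059340/46801189 -9022725/46801189]
step 1: x' = x̄ + K·y = [-20455098/46801189, -25277337/46801189]
step 1: P' = (I − K·H)·P̄ = [7200264/46801189 -1185354/46801189; -1185354/46801189 5224914/46801189]
step 2: x̄ = F·x = [75832011/46801189, -4822239/46801189]
step 2: P̄ = F·P·Fᵀ + Q = [187427793/46801189 -19230804/46801189; -19230804/46801189 155199453/46801189]
step 2: y = z − H·x̄ = [166228127/46801189, -212931928/46801189]
step 2: S = H·P̄·Hᵀ + R = [2831093120/46801189 214535907/46801189; 214535907/46801189 2470878275/46801189]
step 2: K = P̄·Hᵀ·S⁻¹ = [-28622775699/148484706859 28478689761/148484706859; -19224874404/148484706859 -28621713699/148484706859]
step 2: x' = x̄ + K·y = [9357907812/148484706859, 46638410667/148484706859]
step 2: P' = (I − K·H)·P̄ = [22840586184/148484706859 -3758735718/148484706859; -3758735718/148484706859 16575318654/148484706859]

step 0: x' = [-10488/14671, 6099/14671], P' = [2316/14671 -390/14671; -390/14671 1662/14671]
step 1: x' = [-20455098/46801189, -25277337/46801189], P' = [7200264/46801189 -1185354/46801189; -1185354/46801189 5224914/46801189]
step 2: x' = [9357907812/148484706859, 46638410667/148484706859], P' = [22840586184/148484706859 -3758735718/148484706859; -3758735718/148484706859 16575318654/148484706859]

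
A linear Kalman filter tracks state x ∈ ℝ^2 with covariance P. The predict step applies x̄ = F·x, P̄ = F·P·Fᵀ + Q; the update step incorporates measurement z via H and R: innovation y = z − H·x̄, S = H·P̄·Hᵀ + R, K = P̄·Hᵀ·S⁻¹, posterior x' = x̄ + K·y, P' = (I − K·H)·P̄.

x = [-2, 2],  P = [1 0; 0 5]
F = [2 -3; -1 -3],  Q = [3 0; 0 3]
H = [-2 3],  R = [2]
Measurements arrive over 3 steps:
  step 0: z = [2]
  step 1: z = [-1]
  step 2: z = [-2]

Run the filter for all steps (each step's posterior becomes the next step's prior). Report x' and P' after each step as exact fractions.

step 0: x' = [-100/9, -302/45], P' = [1279/27 856/27; 856/27 2894/135]
step 1: x' = [-543367/262348, -445243/262348], P' = [651967/131174 434629/131174; 434629/131174 318877/131174]
step 2: x' = [16703483/14612207, 3732367/29224414], P' = [72520184/14612207 48259247/14612207; 48259247/14612207 35347052/14612207]

step 0: x̄ = F·x = [-10, -4]
step 0: P̄ = F·P·Fᵀ + Q = [52 43; 43 49]
step 0: y = z − H·x̄ = [-6]
step 0: S = H·P̄·Hᵀ + R = [135]
step 0: K = P̄·Hᵀ·S⁻¹ = [5/27; 61/135]
step 0: x' = x̄ + K·y = [-100/9, -302/45]
step 0: P' = (I − K·H)·P̄ = [1279/27 856/27; 856/27 2894/135]
step 1: x̄ = F·x = [-94/45, 1406/45]
step 1: P̄ = F·P·Fᵀ + Q = [671/135 416/135; 416/135 58526/135]
step 1: y = z − H·x̄ = [-4451/45]
step 1: S = H·P̄·Hᵀ + R = [524696/135]
step 1: K = P̄·Hᵀ·S⁻¹ = [-47/262348; 87373/262348]
step 1: x' = x̄ + K·y = [-543367/262348, -445243/262348]
step 1: P' = (I − K·H)·P̄ = [651967/131174 434629/131174; 434629/131174 318877/131174]
step 2: x̄ = F·x = [248995/262348, 469774/65587]
step 2: P̄ = F·P·Fᵀ + Q = [655735/131174 131036/65587; 131036/65587 3261578/65587]
step 2: y = z − H·x̄ = [-2831997/131174]
step 2: S = H·P̄·Hᵀ + R = [29224414/65587]
step 2: K = P̄·Hᵀ·S⁻¹ = [-262627/29224414; 4761331/14612207]
step 2: x' = x̄ + K·y = [16703483/14612207, 3732367/29224414]
step 2: P' = (I − K·H)·P̄ = [72520184/14612207 48259247/14612207; 48259247/14612207 35347052/14612207]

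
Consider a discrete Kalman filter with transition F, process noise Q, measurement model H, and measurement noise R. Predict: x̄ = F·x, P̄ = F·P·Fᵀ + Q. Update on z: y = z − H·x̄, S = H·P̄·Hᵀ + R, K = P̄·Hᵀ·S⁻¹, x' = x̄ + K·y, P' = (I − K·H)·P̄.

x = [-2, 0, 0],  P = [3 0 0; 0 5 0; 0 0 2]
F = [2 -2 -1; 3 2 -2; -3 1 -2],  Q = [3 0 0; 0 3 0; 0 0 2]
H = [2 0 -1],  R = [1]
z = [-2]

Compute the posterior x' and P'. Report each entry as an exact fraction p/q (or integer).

x̄ = F·x = [-4, -6, 6]
P̄ = F·P·Fᵀ + Q = [37 2 -24; 2 58 -9; -24 -9 42]
y = z − H·x̄ = [12]
S = H·P̄·Hᵀ + R = [287]
K = P̄·Hᵀ·S⁻¹ = [14/41; 13/287; -90/287]
x' = x̄ + K·y = [4/41, -1566/287, 642/287]
P' = (I − K·H)·P̄ = [145/41 -100/41 276/41; -100/41 16477/287 -1413/287; 276/41 -1413/287 3954/287]

x' = [4/41, -1566/287, 642/287]
P' = [145/41 -100/41 276/41; -100/41 16477/287 -1413/287; 276/41 -1413/287 3954/287]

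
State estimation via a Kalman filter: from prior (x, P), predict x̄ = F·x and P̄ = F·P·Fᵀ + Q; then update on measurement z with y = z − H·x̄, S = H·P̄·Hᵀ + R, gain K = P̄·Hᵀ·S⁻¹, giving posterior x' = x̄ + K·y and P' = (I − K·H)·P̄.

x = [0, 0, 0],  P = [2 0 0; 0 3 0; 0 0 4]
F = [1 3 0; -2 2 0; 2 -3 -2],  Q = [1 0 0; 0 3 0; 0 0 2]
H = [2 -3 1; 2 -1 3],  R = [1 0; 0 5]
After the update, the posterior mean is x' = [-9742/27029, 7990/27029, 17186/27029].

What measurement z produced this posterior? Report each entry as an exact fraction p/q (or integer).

z = [-1, 1]

x̄ = F·x = [0, 0, 0]
P̄ = F·P·Fᵀ + Q = [30 14 -23; 14 23 -26; -23 -26 53]
S = H·P̄·Hᵀ + R = [277 312; 312 449]
K = P̄·Hᵀ·S⁻¹ = [4931/27029 -4811/27029; -7307/27029 683/27029; -5203/27029 11983/27029]
x' − x̄ = [-9742/27029, 7990/27029, 17186/27029] = K·y
y = (KᵀK)⁻¹·Kᵀ·(x' − x̄) = [-1, 1]
z = y + H·x̄ = [-1, 1] + [0, 0] = [-1, 1]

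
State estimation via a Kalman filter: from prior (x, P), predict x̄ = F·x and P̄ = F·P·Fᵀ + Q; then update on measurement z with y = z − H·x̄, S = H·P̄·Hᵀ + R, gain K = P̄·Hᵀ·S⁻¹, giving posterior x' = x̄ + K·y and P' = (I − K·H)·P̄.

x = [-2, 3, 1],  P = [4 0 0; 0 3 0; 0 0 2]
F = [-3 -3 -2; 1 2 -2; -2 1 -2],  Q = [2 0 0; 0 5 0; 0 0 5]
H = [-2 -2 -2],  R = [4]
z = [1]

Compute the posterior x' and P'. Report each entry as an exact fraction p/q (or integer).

x̄ = F·x = [-5, 2, 5]
P̄ = F·P·Fᵀ + Q = [73 -22 23; -22 29 6; 23 6 32]
y = z − H·x̄ = [5]
S = H·P̄·Hᵀ + R = [596]
K = P̄·Hᵀ·S⁻¹ = [-37/149; -13/298; -61/298]
x' = x̄ + K·y = [-930/149, 531/298, 1185/298]
P' = (I − K·H)·P̄ = [5401/149 -4240/149 -1087/149; -4240/149 4152/149 101/149; -1087/149 101/149 1047/149]

x' = [-930/149, 531/298, 1185/298]
P' = [5401/149 -4240/149 -1087/149; -4240/149 4152/149 101/149; -1087/149 101/149 1047/149]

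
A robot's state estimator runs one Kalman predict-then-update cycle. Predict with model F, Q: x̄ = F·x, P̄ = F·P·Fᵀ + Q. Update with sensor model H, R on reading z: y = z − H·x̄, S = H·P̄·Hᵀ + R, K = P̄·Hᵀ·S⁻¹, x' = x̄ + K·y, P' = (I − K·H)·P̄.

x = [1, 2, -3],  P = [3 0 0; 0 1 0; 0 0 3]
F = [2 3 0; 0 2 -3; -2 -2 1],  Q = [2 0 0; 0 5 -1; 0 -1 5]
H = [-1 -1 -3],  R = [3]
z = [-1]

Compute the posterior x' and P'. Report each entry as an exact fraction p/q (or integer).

x' = [87/14, 13, -43/7]
P' = [1629/98 6 -382/49; 6 36 -14; -382/49 -14 376/49]

x̄ = F·x = [8, 13, -9]
P̄ = F·P·Fᵀ + Q = [23 6 -18; 6 36 -14; -18 -14 24]
y = z − H·x̄ = [-7]
S = H·P̄·Hᵀ + R = [98]
K = P̄·Hᵀ·S⁻¹ = [25/98; 0; -20/49]
x' = x̄ + K·y = [87/14, 13, -43/7]
P' = (I − K·H)·P̄ = [1629/98 6 -382/49; 6 36 -14; -382/49 -14 376/49]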